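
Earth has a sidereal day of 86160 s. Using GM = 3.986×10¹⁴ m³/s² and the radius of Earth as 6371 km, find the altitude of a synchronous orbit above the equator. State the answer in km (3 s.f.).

A synchronous orbit has period T, so by Kepler's third law a = (μT²/4π²)^(1/3).
μT²/4π² = 3.986×10¹⁴ × (8.616×10⁴)² / 39.48 = 7.495×10²² m³.
a = 4.216×10⁷ m = 42163 km.
Altitude h = a − R = 42163 − 6371 = 35792 km.

h_sync ≈ 35800 km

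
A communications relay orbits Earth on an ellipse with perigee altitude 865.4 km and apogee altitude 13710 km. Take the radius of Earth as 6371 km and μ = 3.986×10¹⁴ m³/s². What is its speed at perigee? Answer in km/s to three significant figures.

v ≈ 9.00 km/s

r_p = 6371 + 865.4 = 7236.4 km = 7.2364×10⁶ m.
r_a = 6371 + 13710 = 20081 km = 2.0081×10⁷ m.
Semi-major axis a = (r_p + r_a)/2 = 13659 km = 1.366×10⁷ m.
Vis-viva: v² = μ(2/r − 1/a) = 3.986×10¹⁴ × (2.764×10⁻⁷ − 7.321×10⁻⁸) = 8.098×10⁷ m²/s².
v = 8999 m/s = 8.999 km/s.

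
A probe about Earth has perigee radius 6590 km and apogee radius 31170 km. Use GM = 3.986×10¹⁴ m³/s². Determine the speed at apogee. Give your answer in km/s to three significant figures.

v ≈ 2.11 km/s

Semi-major axis a = (r_p + r_a)/2 = 18880 km = 1.888×10⁷ m.
Vis-viva: v² = μ(2/r − 1/a) = 3.986×10¹⁴ × (6.416×10⁻⁸ − 5.297×10⁻⁸) = 4.464×10⁶ m²/s².
v = 2113 m/s = 2.113 km/s.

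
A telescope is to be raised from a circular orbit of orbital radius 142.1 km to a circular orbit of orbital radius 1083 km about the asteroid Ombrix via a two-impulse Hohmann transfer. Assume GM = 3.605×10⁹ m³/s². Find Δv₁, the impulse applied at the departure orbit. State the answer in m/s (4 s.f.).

Δv ≈ 52.51 m/s

r₁ = 142.1 km = 1.421×10⁵ m.
r₂ = 1083 km = 1.083×10⁶ m.
Transfer ellipse a_t = (r₁ + r₂)/2 = 6.126×10⁵ m.
At r₁: circular v_c1 = √(μ/r₁) = 159.3 m/s; transfer-periapsis v_p = √[μ(2/r₁ − 1/a_t)] = 211.8 m/s.
Δv₁ = v_p − v_c1 = 52.51 m/s.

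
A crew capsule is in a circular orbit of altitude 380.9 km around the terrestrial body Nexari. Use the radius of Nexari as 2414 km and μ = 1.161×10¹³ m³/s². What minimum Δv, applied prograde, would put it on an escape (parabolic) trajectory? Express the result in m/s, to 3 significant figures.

r = 2414 + 380.9 = 2794.9 km = 2.7949×10⁶ m.
Circular speed v_c = √(μ/r) = 2038 m/s.
Escape speed v_esc = √(2μ/r) = √2 × v_c = 2882 m/s.
Δv = v_esc − v_c = 844.2 m/s.

Δv ≈ 844 m/s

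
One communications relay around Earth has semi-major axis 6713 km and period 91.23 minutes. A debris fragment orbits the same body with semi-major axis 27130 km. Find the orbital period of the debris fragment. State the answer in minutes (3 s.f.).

T₂ ≈ 741 minutes

Kepler's third law: T² ∝ a³, so T₂ = T₁ (a₂/a₁)^(3/2).
a₂/a₁ = 4.041, (a₂/a₁)^(3/2) = 8.125.
T₂ = 91.23 × 8.125 = 741.2 minutes.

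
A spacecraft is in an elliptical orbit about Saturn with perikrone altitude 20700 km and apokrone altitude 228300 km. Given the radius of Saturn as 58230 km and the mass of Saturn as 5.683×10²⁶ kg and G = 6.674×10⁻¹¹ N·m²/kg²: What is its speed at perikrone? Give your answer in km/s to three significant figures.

v ≈ 27.4 km/s

μ = GM = 6.674×10⁻¹¹ × 5.683×10²⁶ = 3.793×10¹⁶ m³/s².
r_p = 58230 + 20700 = 78930 km = 7.8930×10⁷ m.
r_a = 58230 + 228300 = 286530 km = 2.8653×10⁸ m.
Semi-major axis a = (r_p + r_a)/2 = 1.8273×10⁵ km = 1.827×10⁸ m.
Vis-viva: v² = μ(2/r − 1/a) = 3.793×10¹⁶ × (2.534×10⁻⁸ − 5.473×10⁻⁹) = 7.535×10⁸ m²/s².
v = 27450 m/s = 27.45 km/s.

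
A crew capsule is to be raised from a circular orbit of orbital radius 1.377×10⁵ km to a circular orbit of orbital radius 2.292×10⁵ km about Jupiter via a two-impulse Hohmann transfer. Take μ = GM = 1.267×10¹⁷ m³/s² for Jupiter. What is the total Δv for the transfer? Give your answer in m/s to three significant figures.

r₁ = 1.377×10⁵ km = 1.377×10⁸ m.
r₂ = 2.292×10⁵ km = 2.292×10⁸ m.
Transfer ellipse a_t = (r₁ + r₂)/2 = 1.834×10⁸ m.
At r₁: circular v_c1 = √(μ/r₁) = 30330 m/s; transfer-perijove v_p = √[μ(2/r₁ − 1/a_t)] = 33910 m/s.
Δv₁ = v_p − v_c1 = 3572 m/s.
At r₂: circular v_c2 = √(μ/r₂) = 23510 m/s; transfer-apojove v_a = √[μ(2/r₂ − 1/a_t)] = 20370 m/s.
Δv₂ = v_c2 − v_a = 3142 m/s.
Total Δv = Δv₁ + Δv₂ = 6714 m/s.

Δv_total ≈ 6710 m/s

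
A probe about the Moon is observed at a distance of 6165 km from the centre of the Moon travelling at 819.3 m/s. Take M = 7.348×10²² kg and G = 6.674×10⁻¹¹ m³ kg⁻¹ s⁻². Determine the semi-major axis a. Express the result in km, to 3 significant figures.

μ = GM = 6.674×10⁻¹¹ × 7.348×10²² = 4.904×10¹² m³/s².
r = 6.165×10⁶ m.
Vis-viva rearranged: 1/a = 2/r − v²/μ = 3.244×10⁻⁷ − 1.369×10⁻⁷ = 1.875×10⁻⁷ m⁻¹.
a = 5.332×10⁶ m = 5332.3 km.

a ≈ 5330 km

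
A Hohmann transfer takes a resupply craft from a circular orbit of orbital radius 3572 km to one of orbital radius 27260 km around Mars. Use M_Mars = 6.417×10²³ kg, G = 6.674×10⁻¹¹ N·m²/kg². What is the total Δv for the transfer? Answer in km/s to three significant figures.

μ = GM = 6.674×10⁻¹¹ × 6.417×10²³ = 4.283×10¹³ m³/s².
r₁ = 3572 km = 3.572×10⁶ m.
r₂ = 27260 km = 2.726×10⁷ m.
Transfer ellipse a_t = (r₁ + r₂)/2 = 1.542×10⁷ m.
At r₁: circular v_c1 = √(μ/r₁) = 3463 m/s; transfer-periapsis v_p = √[μ(2/r₁ − 1/a_t)] = 4604 m/s.
Δv₁ = v_p − v_c1 = 1142 m/s.
At r₂: circular v_c2 = √(μ/r₂) = 1253 m/s; transfer-apoapsis v_a = √[μ(2/r₂ − 1/a_t)] = 603.3 m/s.
Δv₂ = v_c2 − v_a = 650.1 m/s.
Total Δv = Δv₁ + Δv₂ = 1792 m/s = 1.792 km/s.

Δv_total ≈ 1.79 km/s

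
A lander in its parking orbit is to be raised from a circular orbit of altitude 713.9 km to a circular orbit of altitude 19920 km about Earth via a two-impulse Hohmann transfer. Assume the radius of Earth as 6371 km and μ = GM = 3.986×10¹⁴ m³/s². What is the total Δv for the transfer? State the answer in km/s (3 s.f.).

Δv_total ≈ 3.27 km/s

r₁ = 6371 + 713.9 = 7084.9 km = 7.0849×10⁶ m.
r₂ = 6371 + 19920 = 26291 km = 2.6291×10⁷ m.
Transfer ellipse a_t = (r₁ + r₂)/2 = 1.669×10⁷ m.
At r₁: circular v_c1 = √(μ/r₁) = 7501 m/s; transfer-perigee v_p = √[μ(2/r₁ − 1/a_t)] = 9415 m/s.
Δv₁ = v_p − v_c1 = 1914 m/s.
At r₂: circular v_c2 = √(μ/r₂) = 3894 m/s; transfer-apogee v_a = √[μ(2/r₂ − 1/a_t)] = 2537 m/s.
Δv₂ = v_c2 − v_a = 1357 m/s.
Total Δv = Δv₁ + Δv₂ = 3271 m/s = 3.271 km/s.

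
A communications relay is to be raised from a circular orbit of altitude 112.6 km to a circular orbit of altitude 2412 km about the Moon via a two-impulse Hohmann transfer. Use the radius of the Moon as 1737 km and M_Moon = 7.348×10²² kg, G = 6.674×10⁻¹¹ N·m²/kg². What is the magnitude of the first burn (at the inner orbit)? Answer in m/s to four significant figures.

μ = GM = 6.674×10⁻¹¹ × 7.348×10²² = 4.904×10¹² m³/s².
r₁ = 1737 + 112.6 = 1849.6 km = 1.8496×10⁶ m.
r₂ = 1737 + 2412 = 4149.0 km = 4.1490×10⁶ m.
Transfer ellipse a_t = (r₁ + r₂)/2 = 2.999×10⁶ m.
At r₁: circular v_c1 = √(μ/r₁) = 1628 m/s; transfer-perilune v_p = √[μ(2/r₁ − 1/a_t)] = 1915 m/s.
Δv₁ = v_p − v_c1 = 286.8 m/s.

Δv ≈ 286.8 m/s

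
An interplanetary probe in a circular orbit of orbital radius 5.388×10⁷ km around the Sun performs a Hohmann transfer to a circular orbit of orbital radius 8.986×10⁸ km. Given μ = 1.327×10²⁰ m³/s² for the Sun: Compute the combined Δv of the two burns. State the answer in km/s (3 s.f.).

Δv_total ≈ 26.6 km/s

r₁ = 5.388×10⁷ km = 5.388×10¹⁰ m.
r₂ = 8.986×10⁸ km = 8.986×10¹¹ m.
Transfer ellipse a_t = (r₁ + r₂)/2 = 4.762×10¹¹ m.
At r₁: circular v_c1 = √(μ/r₁) = 49630 m/s; transfer-perihelion v_p = √[μ(2/r₁ − 1/a_t)] = 68170 m/s.
Δv₁ = v_p − v_c1 = 18540 m/s.
At r₂: circular v_c2 = √(μ/r₂) = 12150 m/s; transfer-aphelion v_a = √[μ(2/r₂ − 1/a_t)] = 4087 m/s.
Δv₂ = v_c2 − v_a = 8065 m/s.
Total Δv = Δv₁ + Δv₂ = 26610 m/s = 26.61 km/s.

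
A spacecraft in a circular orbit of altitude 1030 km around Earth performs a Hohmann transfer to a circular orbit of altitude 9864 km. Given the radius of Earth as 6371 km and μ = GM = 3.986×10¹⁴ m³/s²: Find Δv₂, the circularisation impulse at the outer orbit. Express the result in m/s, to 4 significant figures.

Δv ≈ 1034 m/s

r₁ = 6371 + 1030 = 7401.0 km = 7.4010×10⁶ m.
r₂ = 6371 + 9864 = 16235 km = 1.6235×10⁷ m.
Transfer ellipse a_t = (r₁ + r₂)/2 = 1.182×10⁷ m.
At r₁: circular v_c1 = √(μ/r₁) = 7339 m/s; transfer-perigee v_p = √[μ(2/r₁ − 1/a_t)] = 8602 m/s.
At r₂: circular v_c2 = √(μ/r₂) = 4955 m/s; transfer-apogee v_a = √[μ(2/r₂ − 1/a_t)] = 3921 m/s.
Δv₂ = v_c2 − v_a = 1034 m/s.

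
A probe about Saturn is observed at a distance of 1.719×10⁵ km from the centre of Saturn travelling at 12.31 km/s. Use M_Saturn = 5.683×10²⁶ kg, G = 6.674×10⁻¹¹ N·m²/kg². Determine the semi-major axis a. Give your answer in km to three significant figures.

a ≈ 1.31×10⁵ km

μ = GM = 6.674×10⁻¹¹ × 5.683×10²⁶ = 3.793×10¹⁶ m³/s².
r = 1.719×10⁸ m.
Specific orbital energy ε = v²/2 − μ/r = (12310)²/2 − 3.793×10¹⁶/1.719×10⁸ = -1.449×10⁸ J/kg.
Since ε = −μ/(2a), a = −μ/(2ε) = 1.309×10⁸ m = 1.3090×10⁵ km.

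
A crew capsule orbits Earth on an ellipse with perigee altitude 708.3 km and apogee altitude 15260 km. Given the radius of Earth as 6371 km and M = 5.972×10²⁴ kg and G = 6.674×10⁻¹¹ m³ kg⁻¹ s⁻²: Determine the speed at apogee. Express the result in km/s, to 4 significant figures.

μ = GM = 6.674×10⁻¹¹ × 5.972×10²⁴ = 3.986×10¹⁴ m³/s².
r_p = 6371 + 708.3 = 7079.3 km = 7.0793×10⁶ m.
r_a = 6371 + 15260 = 21631 km = 2.1631×10⁷ m.
Semi-major axis a = (r_p + r_a)/2 = 14355 km = 1.436×10⁷ m.
Vis-viva: v² = μ(2/r − 1/a) = 3.986×10¹⁴ × (9.246×10⁻⁸ − 6.966×10⁻⁸) = 9.087×10⁶ m²/s².
v = 3014 m/s = 3.014 km/s.

v ≈ 3.014 km/s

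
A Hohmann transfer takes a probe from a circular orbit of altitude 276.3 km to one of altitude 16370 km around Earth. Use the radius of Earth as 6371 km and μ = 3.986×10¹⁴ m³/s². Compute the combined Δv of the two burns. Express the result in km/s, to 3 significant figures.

Δv_total ≈ 3.26 km/s

r₁ = 6371 + 276.3 = 6647.3 km = 6.6473×10⁶ m.
r₂ = 6371 + 16370 = 22741 km = 2.2741×10⁷ m.
Transfer ellipse a_t = (r₁ + r₂)/2 = 1.469×10⁷ m.
At r₁: circular v_c1 = √(μ/r₁) = 7744 m/s; transfer-perigee v_p = √[μ(2/r₁ − 1/a_t)] = 9633 m/s.
Δv₁ = v_p − v_c1 = 1890 m/s.
At r₂: circular v_c2 = √(μ/r₂) = 4187 m/s; transfer-apogee v_a = √[μ(2/r₂ − 1/a_t)] = 2816 m/s.
Δv₂ = v_c2 − v_a = 1371 m/s.
Total Δv = Δv₁ + Δv₂ = 3260 m/s = 3.260 km/s.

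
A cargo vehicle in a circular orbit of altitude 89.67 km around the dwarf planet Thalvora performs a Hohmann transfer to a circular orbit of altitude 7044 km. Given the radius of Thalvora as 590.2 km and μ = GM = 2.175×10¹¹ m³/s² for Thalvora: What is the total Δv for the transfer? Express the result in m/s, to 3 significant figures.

Δv_total ≈ 301 m/s

r₁ = 590.2 + 89.67 = 679.87 km = 6.7987×10⁵ m.
r₂ = 590.2 + 7044 = 7634.2 km = 7.6342×10⁶ m.
Transfer ellipse a_t = (r₁ + r₂)/2 = 4.157×10⁶ m.
At r₁: circular v_c1 = √(μ/r₁) = 565.6 m/s; transfer-periapsis v_p = √[μ(2/r₁ − 1/a_t)] = 766.5 m/s.
Δv₁ = v_p − v_c1 = 200.9 m/s.
At r₂: circular v_c2 = √(μ/r₂) = 168.8 m/s; transfer-apoapsis v_a = √[μ(2/r₂ − 1/a_t)] = 68.26 m/s.
Δv₂ = v_c2 − v_a = 100.5 m/s.
Total Δv = Δv₁ + Δv₂ = 301.4 m/s.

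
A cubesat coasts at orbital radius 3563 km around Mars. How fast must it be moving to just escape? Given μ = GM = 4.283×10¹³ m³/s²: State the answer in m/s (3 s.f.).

r = 3563 km = 3.563×10⁶ m.
Escape speed v_esc = √(2μ/r) = √(2 × 4.283×10¹³ / 3.563×10⁶) = √(2.404×10⁷) = 4903 m/s.

v_esc ≈ 4900 m/s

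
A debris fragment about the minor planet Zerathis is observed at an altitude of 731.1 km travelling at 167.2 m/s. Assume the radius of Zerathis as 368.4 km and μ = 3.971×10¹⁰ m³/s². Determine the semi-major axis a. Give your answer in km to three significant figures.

a ≈ 897 km

r = 368.4 + 731.1 = 1099.5 km = 1.100×10⁶ m.
Specific orbital energy ε = v²/2 − μ/r = (167.2)²/2 − 3.971×10¹⁰/1.100×10⁶ = -2.214×10⁴ J/kg.
Since ε = −μ/(2a), a = −μ/(2ε) = 8.969×10⁵ m = 896.85 km.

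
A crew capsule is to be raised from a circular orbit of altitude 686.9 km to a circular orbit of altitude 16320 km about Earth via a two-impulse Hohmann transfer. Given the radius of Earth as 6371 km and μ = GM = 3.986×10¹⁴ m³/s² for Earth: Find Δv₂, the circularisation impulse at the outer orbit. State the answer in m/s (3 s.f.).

r₁ = 6371 + 686.9 = 7057.9 km = 7.0579×10⁶ m.
r₂ = 6371 + 16320 = 22691 km = 2.2691×10⁷ m.
Transfer ellipse a_t = (r₁ + r₂)/2 = 1.487×10⁷ m.
At r₁: circular v_c1 = √(μ/r₁) = 7515 m/s; transfer-perigee v_p = √[μ(2/r₁ − 1/a_t)] = 9282 m/s.
At r₂: circular v_c2 = √(μ/r₂) = 4191 m/s; transfer-apogee v_a = √[μ(2/r₂ − 1/a_t)] = 2887 m/s.
Δv₂ = v_c2 − v_a = 1304 m/s.

Δv ≈ 1300 m/s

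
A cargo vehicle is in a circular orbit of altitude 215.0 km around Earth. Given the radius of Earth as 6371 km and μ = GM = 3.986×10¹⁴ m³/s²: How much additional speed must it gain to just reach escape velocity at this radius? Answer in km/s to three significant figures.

Δv ≈ 3.22 km/s

r = 6371 + 215.0 = 6586.0 km = 6.5860×10⁶ m.
Circular speed v_c = √(μ/r) = 7780 m/s.
Escape speed v_esc = √(2μ/r) = √2 × v_c = 11000 m/s.
Δv = v_esc − v_c = 3222 m/s = 3.222 km/s.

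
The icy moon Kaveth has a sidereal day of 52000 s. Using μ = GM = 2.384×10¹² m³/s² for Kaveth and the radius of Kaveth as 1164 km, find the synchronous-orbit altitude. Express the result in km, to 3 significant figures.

h_sync ≈ 4300 km

A synchronous orbit has period T, so by Kepler's third law a = (μT²/4π²)^(1/3).
μT²/4π² = 2.384×10¹² × (5.200×10⁴)² / 39.48 = 1.633×10²⁰ m³.
a = 5.466×10⁶ m = 5465.8 km.
Altitude h = a − R = 5465.8 − 1164 = 4301.8 km.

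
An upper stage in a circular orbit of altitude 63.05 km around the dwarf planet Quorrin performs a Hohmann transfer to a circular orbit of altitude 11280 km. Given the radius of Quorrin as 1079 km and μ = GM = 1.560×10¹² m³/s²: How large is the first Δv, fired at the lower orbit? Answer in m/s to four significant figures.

r₁ = 1079 + 63.05 = 1142.0 km = 1.1420×10⁶ m.
r₂ = 1079 + 11280 = 12359 km = 1.2359×10⁷ m.
Transfer ellipse a_t = (r₁ + r₂)/2 = 6.751×10⁶ m.
At r₁: circular v_c1 = √(μ/r₁) = 1169 m/s; transfer-periapsis v_p = √[μ(2/r₁ − 1/a_t)] = 1581 m/s.
Δv₁ = v_p − v_c1 = 412.7 m/s.

Δv ≈ 412.7 m/s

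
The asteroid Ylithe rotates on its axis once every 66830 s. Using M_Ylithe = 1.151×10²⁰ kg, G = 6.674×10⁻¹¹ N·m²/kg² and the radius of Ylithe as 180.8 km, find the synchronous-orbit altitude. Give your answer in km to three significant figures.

μ = GM = 6.674×10⁻¹¹ × 1.151×10²⁰ = 7.682×10⁹ m³/s².
A synchronous orbit has period T, so by Kepler's third law a = (μT²/4π²)^(1/3).
μT²/4π² = 7.682×10⁹ × (6.683×10⁴)² / 39.48 = 8.690×10¹⁷ m³.
a = 9.543×10⁵ m = 954.29 km.
Altitude h = a − R = 954.29 − 180.8 = 773.49 km.

h_sync ≈ 773 km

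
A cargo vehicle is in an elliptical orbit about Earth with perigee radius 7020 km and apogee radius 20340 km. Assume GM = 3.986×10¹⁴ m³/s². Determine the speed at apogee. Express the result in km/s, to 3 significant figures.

v ≈ 3.17 km/s

Semi-major axis a = (r_p + r_a)/2 = 13680 km = 1.368×10⁷ m.
Vis-viva: v² = μ(2/r − 1/a) = 3.986×10¹⁴ × (9.833×10⁻⁸ − 7.310×10⁻⁸) = 1.006×10⁷ m²/s².
v = 3171 m/s = 3.171 km/s.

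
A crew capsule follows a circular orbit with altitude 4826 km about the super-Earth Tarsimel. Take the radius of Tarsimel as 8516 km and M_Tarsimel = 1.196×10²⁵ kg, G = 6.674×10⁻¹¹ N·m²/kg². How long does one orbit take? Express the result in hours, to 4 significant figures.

μ = GM = 6.674×10⁻¹¹ × 1.196×10²⁵ = 7.982×10¹⁴ m³/s².
r = 8516 + 4826 = 13342 km = 1.3342×10⁷ m.
Kepler's third law: T = 2π√(r³/μ) = 2π√((1.334×10⁷)³ / 7.982×10¹⁴).
r³/μ = 2.975×10⁶ s², so T = 2π × 1.725×10³ = 1.084×10⁴ s.
Converting: 1.084×10⁴ s ÷ 3600 = 3.011 hours.

T ≈ 3.011 hours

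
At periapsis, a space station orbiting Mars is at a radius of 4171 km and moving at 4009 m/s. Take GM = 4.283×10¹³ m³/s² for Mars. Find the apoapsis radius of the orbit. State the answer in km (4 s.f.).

apoapsis radius ≈ 15010 km

r_p = 4.171×10⁶ m.
Specific energy ε = v²/2 − μ/r = -2.232×10⁶ J/kg, so a = −μ/(2ε) = 9.592×10⁶ m.
The apsides satisfy r_p + r_a = 2a, so the apoapsis radius is 2a − r_p = 1.501×10⁷ m = 15014 km.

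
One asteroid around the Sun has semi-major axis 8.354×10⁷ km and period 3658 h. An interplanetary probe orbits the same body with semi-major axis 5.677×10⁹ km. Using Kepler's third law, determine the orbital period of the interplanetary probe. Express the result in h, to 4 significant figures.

T₂ ≈ 2.049×10⁶ h

Kepler's third law: T² ∝ a³, so T₂ = T₁ (a₂/a₁)^(3/2).
a₂/a₁ = 67.96, (a₂/a₁)^(3/2) = 560.2.
T₂ = 3658 × 560.2 = 2.049×10⁶ h.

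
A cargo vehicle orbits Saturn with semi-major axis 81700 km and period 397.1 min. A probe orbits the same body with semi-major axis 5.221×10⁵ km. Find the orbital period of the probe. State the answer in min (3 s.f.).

T₂ ≈ 6420 min

Kepler's third law: T² ∝ a³, so T₂ = T₁ (a₂/a₁)^(3/2).
a₂/a₁ = 6.390, (a₂/a₁)^(3/2) = 16.15.
T₂ = 397.1 × 16.15 = 6415 min.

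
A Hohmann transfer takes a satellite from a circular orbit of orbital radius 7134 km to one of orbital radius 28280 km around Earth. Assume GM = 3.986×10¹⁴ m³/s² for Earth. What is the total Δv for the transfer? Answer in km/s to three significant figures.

r₁ = 7134 km = 7.134×10⁶ m.
r₂ = 28280 km = 2.828×10⁷ m.
Transfer ellipse a_t = (r₁ + r₂)/2 = 1.771×10⁷ m.
At r₁: circular v_c1 = √(μ/r₁) = 7475 m/s; transfer-perigee v_p = √[μ(2/r₁ − 1/a_t)] = 9446 m/s.
Δv₁ = v_p − v_c1 = 1972 m/s.
At r₂: circular v_c2 = √(μ/r₂) = 3754 m/s; transfer-apogee v_a = √[μ(2/r₂ − 1/a_t)] = 2383 m/s.
Δv₂ = v_c2 − v_a = 1371 m/s.
Total Δv = Δv₁ + Δv₂ = 3343 m/s = 3.343 km/s.

Δv_total ≈ 3.34 km/s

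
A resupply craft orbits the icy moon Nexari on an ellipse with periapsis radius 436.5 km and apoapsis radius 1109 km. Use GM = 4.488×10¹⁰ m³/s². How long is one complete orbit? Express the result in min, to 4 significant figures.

T ≈ 335.8 min

Semi-major axis a = (r_p + r_a)/2 = (436.50 + 1109.0)/2 = 772.75 km = 7.728×10⁵ m.
By Kepler's third law T = 2π√(a³/μ) = 2π × 3.207×10³ = 2.015×10⁴ s.
= 335.8 min.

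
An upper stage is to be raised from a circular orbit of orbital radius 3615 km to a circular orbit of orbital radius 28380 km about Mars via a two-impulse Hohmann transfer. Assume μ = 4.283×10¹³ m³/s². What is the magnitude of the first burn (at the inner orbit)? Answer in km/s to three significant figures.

r₁ = 3615 km = 3.615×10⁶ m.
r₂ = 28380 km = 2.838×10⁷ m.
Transfer ellipse a_t = (r₁ + r₂)/2 = 1.600×10⁷ m.
At r₁: circular v_c1 = √(μ/r₁) = 3442 m/s; transfer-periapsis v_p = √[μ(2/r₁ − 1/a_t)] = 4585 m/s.
Δv₁ = v_p − v_c1 = 1143 m/s.
= 1.143 km/s.

Δv ≈ 1.14 km/s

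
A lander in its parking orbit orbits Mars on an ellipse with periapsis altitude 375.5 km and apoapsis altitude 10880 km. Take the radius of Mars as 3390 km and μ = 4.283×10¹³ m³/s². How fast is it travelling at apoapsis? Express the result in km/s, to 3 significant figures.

r_p = 3390 + 375.5 = 3765.5 km = 3.7655×10⁶ m.
r_a = 3390 + 10880 = 14270 km = 1.4270×10⁷ m.
Semi-major axis a = (r_p + r_a)/2 = 9017.8 km = 9.018×10⁶ m.
Vis-viva: v² = μ(2/r − 1/a) = 4.283×10¹³ × (1.402×10⁻⁷ − 1.109×10⁻⁷) = 1.253×10⁶ m²/s².
v = 1120 m/s = 1.120 km/s.

v ≈ 1.12 km/s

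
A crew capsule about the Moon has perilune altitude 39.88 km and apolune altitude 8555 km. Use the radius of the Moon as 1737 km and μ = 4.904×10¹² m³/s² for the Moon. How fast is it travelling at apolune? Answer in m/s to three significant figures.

r_p = 1737 + 39.88 = 1776.9 km = 1.7769×10⁶ m.
r_a = 1737 + 8555 = 10292 km = 1.0292×10⁷ m.
Semi-major axis a = (r_p + r_a)/2 = 6034.4 km = 6.034×10⁶ m.
Vis-viva: v² = μ(2/r − 1/a) = 4.904×10¹² × (1.943×10⁻⁷ − 1.657×10⁻⁷) = 1.403×10⁵ m²/s².
v = 374.6 m/s.

v ≈ 375 m/s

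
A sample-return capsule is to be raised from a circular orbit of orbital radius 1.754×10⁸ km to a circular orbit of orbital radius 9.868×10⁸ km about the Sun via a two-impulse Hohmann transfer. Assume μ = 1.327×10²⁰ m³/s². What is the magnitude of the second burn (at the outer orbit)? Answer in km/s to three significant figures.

Δv ≈ 5.23 km/s

r₁ = 1.754×10⁸ km = 1.754×10¹¹ m.
r₂ = 9.868×10⁸ km = 9.868×10¹¹ m.
Transfer ellipse a_t = (r₁ + r₂)/2 = 5.811×10¹¹ m.
At r₁: circular v_c1 = √(μ/r₁) = 27510 m/s; transfer-perihelion v_p = √[μ(2/r₁ − 1/a_t)] = 35840 m/s.
At r₂: circular v_c2 = √(μ/r₂) = 11600 m/s; transfer-aphelion v_a = √[μ(2/r₂ − 1/a_t)] = 6371 m/s.
Δv₂ = v_c2 − v_a = 5225 m/s.
= 5.225 km/s.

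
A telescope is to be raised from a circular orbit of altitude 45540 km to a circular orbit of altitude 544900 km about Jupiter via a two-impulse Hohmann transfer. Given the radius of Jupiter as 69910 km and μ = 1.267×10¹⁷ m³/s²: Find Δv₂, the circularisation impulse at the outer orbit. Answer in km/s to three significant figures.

r₁ = 69910 + 45540 = 115450 km = 1.1545×10⁸ m.
r₂ = 69910 + 544900 = 614810 km = 6.1481×10⁸ m.
Transfer ellipse a_t = (r₁ + r₂)/2 = 3.651×10⁸ m.
At r₁: circular v_c1 = √(μ/r₁) = 33130 m/s; transfer-perijove v_p = √[μ(2/r₁ − 1/a_t)] = 42990 m/s.
At r₂: circular v_c2 = √(μ/r₂) = 14360 m/s; transfer-apojove v_a = √[μ(2/r₂ − 1/a_t)] = 8072 m/s.
Δv₂ = v_c2 − v_a = 6283 m/s.
= 6.283 km/s.

Δv ≈ 6.28 km/s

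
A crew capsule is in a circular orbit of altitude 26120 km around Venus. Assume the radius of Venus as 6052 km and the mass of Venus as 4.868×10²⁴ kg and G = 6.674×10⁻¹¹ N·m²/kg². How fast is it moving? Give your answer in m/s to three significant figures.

v ≈ 3180 m/s

μ = GM = 6.674×10⁻¹¹ × 4.868×10²⁴ = 3.249×10¹⁴ m³/s².
r = 6052 + 26120 = 32172 km = 3.2172×10⁷ m.
For a circular orbit v = √(μ/r) = √(3.249×10¹⁴ / 3.217×10⁷) = √(1.010×10⁷) = 3178 m/s.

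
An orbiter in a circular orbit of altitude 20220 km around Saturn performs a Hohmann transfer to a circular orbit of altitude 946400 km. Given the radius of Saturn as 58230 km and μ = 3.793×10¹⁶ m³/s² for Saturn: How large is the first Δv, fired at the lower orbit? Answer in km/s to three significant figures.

Δv ≈ 7.96 km/s

r₁ = 58230 + 20220 = 78450 km = 7.8450×10⁷ m.
r₂ = 58230 + 946400 = 1004600 km = 1.0046×10⁹ m.
Transfer ellipse a_t = (r₁ + r₂)/2 = 5.415×10⁸ m.
At r₁: circular v_c1 = √(μ/r₁) = 21990 m/s; transfer-perikrone v_p = √[μ(2/r₁ − 1/a_t)] = 29950 m/s.
Δv₁ = v_p − v_c1 = 7961 m/s.
= 7.961 km/s.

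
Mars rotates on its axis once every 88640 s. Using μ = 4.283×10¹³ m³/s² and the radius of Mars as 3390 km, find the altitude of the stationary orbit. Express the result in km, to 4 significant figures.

A synchronous orbit has period T, so by Kepler's third law a = (μT²/4π²)^(1/3).
μT²/4π² = 4.283×10¹³ × (8.864×10⁴)² / 39.48 = 8.524×10²¹ m³.
a = 2.043×10⁷ m = 20428 km.
Altitude h = a − R = 20428 − 3390 = 17038 km.

h_sync ≈ 17040 km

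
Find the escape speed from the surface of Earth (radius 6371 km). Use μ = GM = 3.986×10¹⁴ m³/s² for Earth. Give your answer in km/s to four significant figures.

r = R = 6.371×10⁶ m.
Escape speed v_esc = √(2μ/r) = √(2 × 3.986×10¹⁴ / 6.371×10⁶) = √(1.251×10⁸) = 11190 m/s.
= 11.19 km/s.

v_esc ≈ 11.19 km/s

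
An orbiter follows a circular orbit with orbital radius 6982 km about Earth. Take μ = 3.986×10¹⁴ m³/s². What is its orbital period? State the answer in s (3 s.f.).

T ≈ 5810 s

r = 6982 km = 6.982×10⁶ m.
Kepler's third law: T = 2π√(r³/μ) = 2π√((6.982×10⁶)³ / 3.986×10¹⁴).
r³/μ = 8.539×10⁵ s², so T = 2π × 9.241×10² = 5.806×10³ s.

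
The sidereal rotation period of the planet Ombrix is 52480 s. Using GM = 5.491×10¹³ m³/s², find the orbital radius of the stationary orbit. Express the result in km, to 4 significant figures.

r_sync ≈ 15650 km

A synchronous orbit has period T, so by Kepler's third law a = (μT²/4π²)^(1/3).
μT²/4π² = 5.491×10¹³ × (5.248×10⁴)² / 39.48 = 3.831×10²¹ m³.
a = 1.565×10⁷ m = 15647 km.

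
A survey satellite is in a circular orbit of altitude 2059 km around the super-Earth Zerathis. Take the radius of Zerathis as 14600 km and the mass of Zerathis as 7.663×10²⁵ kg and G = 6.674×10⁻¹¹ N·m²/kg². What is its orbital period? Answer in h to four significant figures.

μ = GM = 6.674×10⁻¹¹ × 7.663×10²⁵ = 5.114×10¹⁵ m³/s².
r = 14600 + 2059 = 16659 km = 1.6659×10⁷ m.
Kepler's third law: T = 2π√(r³/μ) = 2π√((1.666×10⁷)³ / 5.114×10¹⁵).
r³/μ = 9.040×10⁵ s², so T = 2π × 9.508×10² = 5.974×10³ s.
Converting: 5.974×10³ s ÷ 3600 = 1.659 h.

T ≈ 1.659 h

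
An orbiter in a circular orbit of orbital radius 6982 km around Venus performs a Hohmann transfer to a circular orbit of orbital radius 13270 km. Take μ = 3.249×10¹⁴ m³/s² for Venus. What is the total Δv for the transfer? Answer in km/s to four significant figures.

r₁ = 6982 km = 6.982×10⁶ m.
r₂ = 13270 km = 1.327×10⁷ m.
Transfer ellipse a_t = (r₁ + r₂)/2 = 1.013×10⁷ m.
At r₁: circular v_c1 = √(μ/r₁) = 6822 m/s; transfer-periapsis v_p = √[μ(2/r₁ − 1/a_t)] = 7809 m/s.
Δv₁ = v_p − v_c1 = 987.5 m/s.
At r₂: circular v_c2 = √(μ/r₂) = 4948 m/s; transfer-apoapsis v_a = √[μ(2/r₂ − 1/a_t)] = 4109 m/s.
Δv₂ = v_c2 − v_a = 839.4 m/s.
Total Δv = Δv₁ + Δv₂ = 1827 m/s = 1.827 km/s.

Δv_total ≈ 1.827 km/s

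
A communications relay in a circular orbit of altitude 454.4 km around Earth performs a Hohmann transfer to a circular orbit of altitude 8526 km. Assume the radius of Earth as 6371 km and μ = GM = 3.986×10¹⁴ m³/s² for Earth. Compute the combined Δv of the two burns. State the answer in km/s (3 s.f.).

Δv_total ≈ 2.38 km/s

r₁ = 6371 + 454.4 = 6825.4 km = 6.8254×10⁶ m.
r₂ = 6371 + 8526 = 14897 km = 1.4897×10⁷ m.
Transfer ellipse a_t = (r₁ + r₂)/2 = 1.086×10⁷ m.
At r₁: circular v_c1 = √(μ/r₁) = 7642 m/s; transfer-perigee v_p = √[μ(2/r₁ − 1/a_t)] = 8950 m/s.
Δv₁ = v_p − v_c1 = 1308 m/s.
At r₂: circular v_c2 = √(μ/r₂) = 5173 m/s; transfer-apogee v_a = √[μ(2/r₂ − 1/a_t)] = 4101 m/s.
Δv₂ = v_c2 − v_a = 1072 m/s.
Total Δv = Δv₁ + Δv₂ = 2380 m/s = 2.380 km/s.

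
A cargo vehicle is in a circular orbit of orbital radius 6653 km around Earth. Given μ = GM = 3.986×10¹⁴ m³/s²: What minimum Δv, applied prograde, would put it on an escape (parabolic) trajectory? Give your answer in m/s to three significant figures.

r = 6653 km = 6.653×10⁶ m.
Circular speed v_c = √(μ/r) = 7740 m/s.
Escape speed v_esc = √(2μ/r) = √2 × v_c = 10950 m/s.
Δv = v_esc − v_c = 3206 m/s.

Δv ≈ 3210 m/s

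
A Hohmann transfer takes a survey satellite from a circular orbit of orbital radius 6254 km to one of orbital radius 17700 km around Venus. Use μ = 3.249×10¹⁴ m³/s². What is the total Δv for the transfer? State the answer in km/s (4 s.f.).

r₁ = 6254 km = 6.254×10⁶ m.
r₂ = 17700 km = 1.770×10⁷ m.
Transfer ellipse a_t = (r₁ + r₂)/2 = 1.198×10⁷ m.
At r₁: circular v_c1 = √(μ/r₁) = 7208 m/s; transfer-periapsis v_p = √[μ(2/r₁ − 1/a_t)] = 8762 m/s.
Δv₁ = v_p − v_c1 = 1554 m/s.
At r₂: circular v_c2 = √(μ/r₂) = 4284 m/s; transfer-apoapsis v_a = √[μ(2/r₂ − 1/a_t)] = 3096 m/s.
Δv₂ = v_c2 − v_a = 1188 m/s.
Total Δv = Δv₁ + Δv₂ = 2743 m/s = 2.743 km/s.

Δv_total ≈ 2.743 km/s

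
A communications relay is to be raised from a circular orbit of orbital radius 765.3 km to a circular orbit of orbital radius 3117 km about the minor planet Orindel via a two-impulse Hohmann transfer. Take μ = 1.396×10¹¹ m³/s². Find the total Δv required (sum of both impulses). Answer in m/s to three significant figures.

Δv_total ≈ 193 m/s

r₁ = 765.3 km = 7.653×10⁵ m.
r₂ = 3117 km = 3.117×10⁶ m.
Transfer ellipse a_t = (r₁ + r₂)/2 = 1.941×10⁶ m.
At r₁: circular v_c1 = √(μ/r₁) = 427.1 m/s; transfer-periapsis v_p = √[μ(2/r₁ − 1/a_t)] = 541.2 m/s.
Δv₁ = v_p − v_c1 = 114.1 m/s.
At r₂: circular v_c2 = √(μ/r₂) = 211.6 m/s; transfer-apoapsis v_a = √[μ(2/r₂ − 1/a_t)] = 132.9 m/s.
Δv₂ = v_c2 − v_a = 78.75 m/s.
Total Δv = Δv₁ + Δv₂ = 192.9 m/s.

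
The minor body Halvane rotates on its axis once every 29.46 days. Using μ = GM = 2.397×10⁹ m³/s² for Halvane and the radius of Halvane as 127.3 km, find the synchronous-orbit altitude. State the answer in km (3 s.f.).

h_sync ≈ 7200 km

T = 29.46 days = 2.545×10⁶ s.
A synchronous orbit has period T, so by Kepler's third law a = (μT²/4π²)^(1/3).
μT²/4π² = 2.397×10⁹ × (2.545×10⁶)² / 39.48 = 3.934×10²⁰ m³.
a = 7.327×10⁶ m = 7327.1 km.
Altitude h = a − R = 7327.1 − 127.3 = 7199.8 km.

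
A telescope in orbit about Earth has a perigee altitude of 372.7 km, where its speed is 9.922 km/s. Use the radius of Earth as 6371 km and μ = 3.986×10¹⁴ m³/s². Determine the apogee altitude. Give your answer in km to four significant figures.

r_p = 6371 + 372.7 = 6743.7 km = 6.744×10⁶ m.
Specific energy ε = v²/2 − μ/r = -9.884×10⁶ J/kg, so a = −μ/(2ε) = 2.016×10⁷ m.
The apsides satisfy r_p + r_a = 2a, so the apogee radius is 2a − r_p = 3.358×10⁷ m = 33584 km.
Apogee altitude = 33584 − 6371 = 27213 km.

apogee altitude ≈ 27210 km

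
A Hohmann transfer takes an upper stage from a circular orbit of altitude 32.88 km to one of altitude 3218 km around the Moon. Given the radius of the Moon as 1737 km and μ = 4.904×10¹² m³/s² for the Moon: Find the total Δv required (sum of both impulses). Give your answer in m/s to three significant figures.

Δv_total ≈ 629 m/s

r₁ = 1737 + 32.88 = 1769.9 km = 1.7699×10⁶ m.
r₂ = 1737 + 3218 = 4955.0 km = 4.9550×10⁶ m.
Transfer ellipse a_t = (r₁ + r₂)/2 = 3.362×10⁶ m.
At r₁: circular v_c1 = √(μ/r₁) = 1665 m/s; transfer-perilune v_p = √[μ(2/r₁ − 1/a_t)] = 2021 m/s.
Δv₁ = v_p − v_c1 = 356.1 m/s.
At r₂: circular v_c2 = √(μ/r₂) = 994.8 m/s; transfer-apolune v_a = √[μ(2/r₂ − 1/a_t)] = 721.8 m/s.
Δv₂ = v_c2 − v_a = 273.1 m/s.
Total Δv = Δv₁ + Δv₂ = 629.2 m/s.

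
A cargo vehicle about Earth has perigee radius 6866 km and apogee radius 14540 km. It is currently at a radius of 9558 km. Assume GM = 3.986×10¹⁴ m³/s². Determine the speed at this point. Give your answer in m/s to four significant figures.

v ≈ 6794 m/s

Semi-major axis a = (r_p + r_a)/2 = 10703 km = 1.070×10⁷ m.
Vis-viva: v² = μ(2/r − 1/a) = 3.986×10¹⁴ × (2.092×10⁻⁷ − 9.343×10⁻⁸) = 4.616×10⁷ m²/s².
v = 6794 m/s.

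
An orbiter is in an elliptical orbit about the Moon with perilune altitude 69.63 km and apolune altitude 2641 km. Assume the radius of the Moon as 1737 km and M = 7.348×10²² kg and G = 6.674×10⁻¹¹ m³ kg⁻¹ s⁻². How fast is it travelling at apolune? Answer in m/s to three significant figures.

v ≈ 809 m/s

μ = GM = 6.674×10⁻¹¹ × 7.348×10²² = 4.904×10¹² m³/s².
r_p = 1737 + 69.63 = 1806.6 km = 1.8066×10⁶ m.
r_a = 1737 + 2641 = 4378.0 km = 4.3780×10⁶ m.
Semi-major axis a = (r_p + r_a)/2 = 3092.3 km = 3.092×10⁶ m.
Vis-viva: v² = μ(2/r − 1/a) = 4.904×10¹² × (4.568×10⁻⁷ − 3.234×10⁻⁷) = 6.544×10⁵ m²/s².
v = 809.0 m/s.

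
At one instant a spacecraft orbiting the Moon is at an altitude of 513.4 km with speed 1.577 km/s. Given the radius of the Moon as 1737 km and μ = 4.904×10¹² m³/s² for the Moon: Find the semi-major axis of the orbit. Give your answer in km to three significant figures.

a ≈ 2620 km

r = 1737 + 513.4 = 2250.4 km = 2.250×10⁶ m.
Specific orbital energy ε = v²/2 − μ/r = (1577)²/2 − 4.904×10¹²/2.250×10⁶ = -9.357×10⁵ J/kg.
Since ε = −μ/(2a), a = −μ/(2ε) = 2.620×10⁶ m = 2620.5 km.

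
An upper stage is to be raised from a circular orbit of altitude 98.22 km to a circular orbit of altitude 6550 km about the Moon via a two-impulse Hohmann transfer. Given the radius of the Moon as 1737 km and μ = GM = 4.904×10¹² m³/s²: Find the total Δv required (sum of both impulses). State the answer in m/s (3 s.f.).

Δv_total ≈ 763 m/s

r₁ = 1737 + 98.22 = 1835.2 km = 1.8352×10⁶ m.
r₂ = 1737 + 6550 = 8287.0 km = 8.2870×10⁶ m.
Transfer ellipse a_t = (r₁ + r₂)/2 = 5.061×10⁶ m.
At r₁: circular v_c1 = √(μ/r₁) = 1635 m/s; transfer-perilune v_p = √[μ(2/r₁ − 1/a_t)] = 2092 m/s.
Δv₁ = v_p − v_c1 = 457.1 m/s.
At r₂: circular v_c2 = √(μ/r₂) = 769.3 m/s; transfer-apolune v_a = √[μ(2/r₂ − 1/a_t)] = 463.2 m/s.
Δv₂ = v_c2 − v_a = 306.0 m/s.
Total Δv = Δv₁ + Δv₂ = 763.1 m/s.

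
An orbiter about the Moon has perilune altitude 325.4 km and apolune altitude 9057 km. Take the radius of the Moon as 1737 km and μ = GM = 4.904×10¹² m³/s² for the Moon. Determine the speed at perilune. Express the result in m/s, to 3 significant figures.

r_p = 1737 + 325.4 = 2062.4 km = 2.0624×10⁶ m.
r_a = 1737 + 9057 = 10794 km = 1.0794×10⁷ m.
Semi-major axis a = (r_p + r_a)/2 = 6428.2 km = 6.428×10⁶ m.
Vis-viva: v² = μ(2/r − 1/a) = 4.904×10¹² × (9.697×10⁻⁷ − 1.556×10⁻⁷) = 3.993×10⁶ m²/s².
v = 1998 m/s.

v ≈ 2000 m/s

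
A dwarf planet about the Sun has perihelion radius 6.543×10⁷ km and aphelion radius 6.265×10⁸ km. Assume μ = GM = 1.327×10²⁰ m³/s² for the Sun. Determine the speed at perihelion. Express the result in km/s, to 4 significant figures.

v ≈ 60.60 km/s

Semi-major axis a = (r_p + r_a)/2 = 3.4596×10⁸ km = 3.460×10¹¹ m.
Vis-viva: v² = μ(2/r − 1/a) = 1.327×10²⁰ × (3.057×10⁻¹¹ − 2.890×10⁻¹²) = 3.673×10⁹ m²/s².
v = 60600 m/s = 60.60 km/s.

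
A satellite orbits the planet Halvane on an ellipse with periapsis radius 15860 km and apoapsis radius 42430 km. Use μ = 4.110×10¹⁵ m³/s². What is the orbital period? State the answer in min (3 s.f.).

T ≈ 257 min

Semi-major axis a = (r_p + r_a)/2 = (15860 + 42430)/2 = 29145 km = 2.914×10⁷ m.
By Kepler's third law T = 2π√(a³/μ) = 2π × 2.454×10³ = 1.542×10⁴ s.
= 257.0 min.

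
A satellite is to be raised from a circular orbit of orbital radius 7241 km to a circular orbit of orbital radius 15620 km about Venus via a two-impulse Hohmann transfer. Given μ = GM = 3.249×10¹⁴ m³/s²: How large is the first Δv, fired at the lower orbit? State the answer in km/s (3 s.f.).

r₁ = 7241 km = 7.241×10⁶ m.
r₂ = 15620 km = 1.562×10⁷ m.
Transfer ellipse a_t = (r₁ + r₂)/2 = 1.143×10⁷ m.
At r₁: circular v_c1 = √(μ/r₁) = 6698 m/s; transfer-periapsis v_p = √[μ(2/r₁ − 1/a_t)] = 7830 m/s.
Δv₁ = v_p − v_c1 = 1132 m/s.
= 1.132 km/s.

Δv ≈ 1.13 km/s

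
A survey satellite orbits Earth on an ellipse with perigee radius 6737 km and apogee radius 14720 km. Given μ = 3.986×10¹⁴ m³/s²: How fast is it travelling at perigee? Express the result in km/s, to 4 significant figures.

Semi-major axis a = (r_p + r_a)/2 = 10728 km = 1.073×10⁷ m.
Vis-viva: v² = μ(2/r − 1/a) = 3.986×10¹⁴ × (2.969×10⁻⁷ − 9.321×10⁻⁸) = 8.118×10⁷ m²/s².
v = 9010 m/s = 9.010 km/s.

v ≈ 9.010 km/s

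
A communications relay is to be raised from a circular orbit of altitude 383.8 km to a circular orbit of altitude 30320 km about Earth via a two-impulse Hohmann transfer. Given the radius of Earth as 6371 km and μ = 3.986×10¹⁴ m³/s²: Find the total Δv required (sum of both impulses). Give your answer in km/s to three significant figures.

Δv_total ≈ 3.76 km/s

r₁ = 6371 + 383.8 = 6754.8 km = 6.7548×10⁶ m.
r₂ = 6371 + 30320 = 36691 km = 3.6691×10⁷ m.
Transfer ellipse a_t = (r₁ + r₂)/2 = 2.172×10⁷ m.
At r₁: circular v_c1 = √(μ/r₁) = 7682 m/s; transfer-perigee v_p = √[μ(2/r₁ − 1/a_t)] = 9984 m/s.
Δv₁ = v_p − v_c1 = 2302 m/s.
At r₂: circular v_c2 = √(μ/r₂) = 3296 m/s; transfer-apogee v_a = √[μ(2/r₂ − 1/a_t)] = 1838 m/s.
Δv₂ = v_c2 − v_a = 1458 m/s.
Total Δv = Δv₁ + Δv₂ = 3760 m/s = 3.760 km/s.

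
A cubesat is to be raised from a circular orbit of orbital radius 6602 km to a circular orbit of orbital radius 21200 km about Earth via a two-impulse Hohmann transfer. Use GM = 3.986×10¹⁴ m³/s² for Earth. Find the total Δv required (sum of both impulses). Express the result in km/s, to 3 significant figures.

r₁ = 6602 km = 6.602×10⁶ m.
r₂ = 21200 km = 2.120×10⁷ m.
Transfer ellipse a_t = (r₁ + r₂)/2 = 1.390×10⁷ m.
At r₁: circular v_c1 = √(μ/r₁) = 7770 m/s; transfer-perigee v_p = √[μ(2/r₁ − 1/a_t)] = 9596 m/s.
Δv₁ = v_p − v_c1 = 1826 m/s.
At r₂: circular v_c2 = √(μ/r₂) = 4336 m/s; transfer-apogee v_a = √[μ(2/r₂ − 1/a_t)] = 2988 m/s.
Δv₂ = v_c2 − v_a = 1348 m/s.
Total Δv = Δv₁ + Δv₂ = 3173 m/s = 3.173 km/s.

Δv_total ≈ 3.17 km/s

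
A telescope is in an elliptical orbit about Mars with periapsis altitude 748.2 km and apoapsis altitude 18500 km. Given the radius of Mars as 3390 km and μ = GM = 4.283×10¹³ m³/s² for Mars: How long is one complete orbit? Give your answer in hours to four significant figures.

T ≈ 12.52 hours

r_p = 3390 + 748.2 = 4138.2 km = 4.1382×10⁶ m.
r_a = 3390 + 18500 = 21890 km = 2.1890×10⁷ m.
Semi-major axis a = (r_p + r_a)/2 = (4138.2 + 21890)/2 = 13014 km = 1.301×10⁷ m.
By Kepler's third law T = 2π√(a³/μ) = 2π × 7.174×10³ = 4.507×10⁴ s.
= 12.52 hours.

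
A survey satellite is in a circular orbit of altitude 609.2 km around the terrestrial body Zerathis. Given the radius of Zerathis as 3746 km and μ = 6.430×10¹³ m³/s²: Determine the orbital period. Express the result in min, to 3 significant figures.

r = 3746 + 609.2 = 4355.2 km = 4.3552×10⁶ m.
Kepler's third law: T = 2π√(r³/μ) = 2π√((4.355×10⁶)³ / 6.430×10¹³).
r³/μ = 1.285×10⁶ s², so T = 2π × 1.133×10³ = 7.122×10³ s.
Converting: 7.122×10³ s ÷ 60.00 = 118.7 min.

T ≈ 119 min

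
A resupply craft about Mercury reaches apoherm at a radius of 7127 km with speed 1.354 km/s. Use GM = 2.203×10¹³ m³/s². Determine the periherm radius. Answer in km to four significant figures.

periherm radius ≈ 3005 km

r_a = 7.127×10⁶ m.
Specific energy ε = v²/2 − μ/r = -2.174×10⁶ J/kg, so a = −μ/(2ε) = 5.066×10⁶ m.
The apsides satisfy r_p + r_a = 2a, so the periherm radius is 2a − r_a = 3.005×10⁶ m = 3004.5 km.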